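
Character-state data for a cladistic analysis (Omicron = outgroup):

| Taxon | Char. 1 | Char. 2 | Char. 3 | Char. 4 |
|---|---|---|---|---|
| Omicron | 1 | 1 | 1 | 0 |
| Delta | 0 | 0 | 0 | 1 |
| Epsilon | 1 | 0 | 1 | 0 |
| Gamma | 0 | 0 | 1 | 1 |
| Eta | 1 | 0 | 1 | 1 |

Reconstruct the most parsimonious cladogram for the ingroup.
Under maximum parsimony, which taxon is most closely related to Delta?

Gamma

Character polarity is set by the outgroup: the derived state is whichever differs from the outgroup's state, so for Char. 1, Char. 2, Char. 3 the derived state is '0', and for the remaining characters it is '1'.
Only Delta and Gamma show the derived state '0' for Char. 1, supporting them as a clade.
All ingroup taxa share the derived state '0' for Char. 2; it defines the ingroup but does not resolve relationships within it.
Char. 3: derived state '0' in Delta only — an autapomorphy, so it tells us nothing about relationships among taxa.
Char. 4 (derived state '1') is shared by Delta, Eta, and Gamma — a synapomorphy uniting that clade.
Most parsimonious ingroup topology: (((Delta,Gamma),Eta),Epsilon).
Delta and Gamma form a cherry on this tree, so they are sister taxa.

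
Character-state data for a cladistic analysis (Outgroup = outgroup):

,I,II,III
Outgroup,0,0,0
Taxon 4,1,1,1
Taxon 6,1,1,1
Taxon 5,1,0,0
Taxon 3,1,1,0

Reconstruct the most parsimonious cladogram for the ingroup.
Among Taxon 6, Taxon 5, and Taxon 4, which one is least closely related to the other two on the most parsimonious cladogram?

Taxon 5

The outgroup has state '0' for every character, so '1' is the derived state throughout.
All ingroup taxa share the derived state '1' for I; it defines the ingroup but does not resolve relationships within it.
II (derived state '1') is shared by Taxon 3, Taxon 4, and Taxon 6 — a synapomorphy uniting that clade.
III (derived state '1') is shared by Taxon 4 and Taxon 6 — a synapomorphy uniting that clade.
Most parsimonious ingroup topology: (((Taxon 4,Taxon 6),Taxon 3),Taxon 5).
Taxon 6 and Taxon 4 share a more recent common ancestor with each other than either does with Taxon 5, so Taxon 5 is the least closely related of the three.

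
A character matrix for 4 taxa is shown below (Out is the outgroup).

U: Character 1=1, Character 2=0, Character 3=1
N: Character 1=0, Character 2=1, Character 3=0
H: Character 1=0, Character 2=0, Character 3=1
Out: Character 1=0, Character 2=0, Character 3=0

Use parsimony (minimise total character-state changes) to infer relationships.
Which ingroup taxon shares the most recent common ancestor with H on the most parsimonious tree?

The outgroup has state '0' for every character, so '1' is the derived state throughout.
Character 1: derived state '1' in U only — an autapomorphy, so it tells us nothing about relationships among taxa.
Character 2 (derived state '1') is unique to N (autapomorphy; uninformative for grouping).
Character 3 (derived state '1') is shared by H and U — a synapomorphy uniting that clade.
Most parsimonious ingroup topology: ((U,H),N).
H and U form a cherry on this tree, so they are sister taxa.

U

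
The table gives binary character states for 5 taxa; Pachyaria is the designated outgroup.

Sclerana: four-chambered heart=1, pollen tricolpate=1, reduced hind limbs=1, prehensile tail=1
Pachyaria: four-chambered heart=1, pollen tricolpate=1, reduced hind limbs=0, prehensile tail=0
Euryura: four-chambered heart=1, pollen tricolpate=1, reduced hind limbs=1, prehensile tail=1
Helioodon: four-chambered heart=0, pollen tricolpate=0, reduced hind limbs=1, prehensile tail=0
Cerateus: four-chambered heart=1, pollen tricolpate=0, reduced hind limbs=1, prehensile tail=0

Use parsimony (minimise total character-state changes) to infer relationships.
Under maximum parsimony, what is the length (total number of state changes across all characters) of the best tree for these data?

Character polarity is set by the outgroup: the derived state is whichever differs from the outgroup's state, so for four-chambered heart, pollen tricolpate the derived state is '0', and for the remaining characters it is '1'.
four-chambered heart (derived state '0') is unique to Helioodon (autapomorphy; uninformative for grouping).
Only Cerateus and Helioodon show the derived state '0' for pollen tricolpate, supporting them as a clade.
reduced hind limbs (derived state '1') is shared by all ingroup taxa — unites the whole ingroup.
prehensile tail: derived state '1' in Euryura and Sclerana only — synapomorphy for {Euryura, Sclerana}.
Most parsimonious ingroup topology: ((Sclerana,Euryura),(Helioodon,Cerateus)).
Changes per character on this tree: four-chambered heart: 1; pollen tricolpate: 1; reduced hind limbs: 1; prehensile tail: 1.
Total = 4.

4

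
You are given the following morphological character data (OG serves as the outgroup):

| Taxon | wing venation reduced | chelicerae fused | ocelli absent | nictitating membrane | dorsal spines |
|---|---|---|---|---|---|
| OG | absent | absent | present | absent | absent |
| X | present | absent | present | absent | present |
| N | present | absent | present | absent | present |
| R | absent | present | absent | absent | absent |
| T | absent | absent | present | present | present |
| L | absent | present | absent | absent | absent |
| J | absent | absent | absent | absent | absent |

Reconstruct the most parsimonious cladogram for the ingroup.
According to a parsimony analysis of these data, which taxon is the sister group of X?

Character polarity is set by the outgroup: the derived state is whichever differs from the outgroup's state, so for ocelli absent the derived state is 'absent', and for the remaining characters it is 'present'.
Only N and X show the derived state 'present' for wing venation reduced, supporting them as a clade.
chelicerae fused: derived state 'present' in L and R only — synapomorphy for {L, R}.
ocelli absent (derived state 'absent') is shared by J, L, and R — a synapomorphy uniting that clade.
nictitating membrane (derived state 'present') is unique to T (autapomorphy; uninformative for grouping).
Only N, T, and X show the derived state 'present' for dorsal spines, supporting them as a clade.
Most parsimonious ingroup topology: (((X,N),T),((R,L),J)).
X and N form a cherry on this tree, so they are sister taxa.

N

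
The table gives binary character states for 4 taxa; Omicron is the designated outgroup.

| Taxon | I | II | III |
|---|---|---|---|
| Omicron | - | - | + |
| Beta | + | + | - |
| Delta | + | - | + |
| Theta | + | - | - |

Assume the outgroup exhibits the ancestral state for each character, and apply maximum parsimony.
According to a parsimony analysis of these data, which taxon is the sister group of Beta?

Theta

Character polarity is set by the outgroup: the derived state is whichever differs from the outgroup's state, so for III the derived state is '-', and for the remaining characters it is '+'.
I (derived state '+') is shared by all ingroup taxa — unites the whole ingroup.
II (derived state '+') is unique to Beta (autapomorphy; uninformative for grouping).
III: derived state '-' in Beta and Theta only — synapomorphy for {Beta, Theta}.
Most parsimonious ingroup topology: ((Beta,Theta),Delta).
Beta and Theta form a cherry on this tree, so they are sister taxa.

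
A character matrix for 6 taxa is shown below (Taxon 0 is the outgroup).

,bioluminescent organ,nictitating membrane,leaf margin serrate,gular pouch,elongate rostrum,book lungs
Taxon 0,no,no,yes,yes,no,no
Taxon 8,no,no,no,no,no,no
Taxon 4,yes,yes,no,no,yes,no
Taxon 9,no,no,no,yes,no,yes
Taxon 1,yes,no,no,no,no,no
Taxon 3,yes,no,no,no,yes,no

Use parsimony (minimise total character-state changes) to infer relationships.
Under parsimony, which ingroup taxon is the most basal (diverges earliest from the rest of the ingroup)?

Taxon 9

Character polarity is set by the outgroup: the derived state is whichever differs from the outgroup's state, so for leaf margin serrate, gular pouch the derived state is 'no', and for the remaining characters it is 'yes'.
bioluminescent organ: derived state 'yes' in Taxon 1, Taxon 3, and Taxon 4 only — synapomorphy for {Taxon 1, Taxon 3, Taxon 4}.
nictitating membrane (derived state 'yes') is unique to Taxon 4 (autapomorphy; uninformative for grouping).
leaf margin serrate (derived state 'no') is shared by all ingroup taxa — unites the whole ingroup.
gular pouch (derived state 'no') is shared by Taxon 1, Taxon 3, Taxon 4, and Taxon 8 — a synapomorphy uniting that clade.
elongate rostrum (derived state 'yes') is shared by Taxon 3 and Taxon 4 — a synapomorphy uniting that clade.
book lungs: derived state 'yes' in Taxon 9 only — an autapomorphy, so it tells us nothing about relationships among taxa.
Most parsimonious ingroup topology: ((Taxon 8,((Taxon 4,Taxon 3),Taxon 1)),Taxon 9).
Taxon 9 is sister to the clade containing all other ingroup taxa, so it is the earliest-diverging (most basal) ingroup lineage.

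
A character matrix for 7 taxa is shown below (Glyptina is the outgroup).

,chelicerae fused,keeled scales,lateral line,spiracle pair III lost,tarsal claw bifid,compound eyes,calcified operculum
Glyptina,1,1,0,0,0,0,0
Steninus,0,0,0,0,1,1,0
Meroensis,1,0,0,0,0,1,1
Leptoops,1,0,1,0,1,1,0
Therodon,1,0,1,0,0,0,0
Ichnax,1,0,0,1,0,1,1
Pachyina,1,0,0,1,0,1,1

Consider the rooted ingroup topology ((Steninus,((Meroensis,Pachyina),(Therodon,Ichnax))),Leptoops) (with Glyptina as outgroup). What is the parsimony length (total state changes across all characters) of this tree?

12

Map each character onto ((Steninus,((Meroensis,Pachyina),(Therodon,Ichnax))),Leptoops) (rooted by Glyptina) and count the minimum state changes it requires (Fitch parsimony):
chelicerae fused: 1; keeled scales: 1; lateral line: 2; spiracle pair III lost: 2; tarsal claw bifid: 2; compound eyes: 2; calcified operculum: 2.
Total tree length = 12.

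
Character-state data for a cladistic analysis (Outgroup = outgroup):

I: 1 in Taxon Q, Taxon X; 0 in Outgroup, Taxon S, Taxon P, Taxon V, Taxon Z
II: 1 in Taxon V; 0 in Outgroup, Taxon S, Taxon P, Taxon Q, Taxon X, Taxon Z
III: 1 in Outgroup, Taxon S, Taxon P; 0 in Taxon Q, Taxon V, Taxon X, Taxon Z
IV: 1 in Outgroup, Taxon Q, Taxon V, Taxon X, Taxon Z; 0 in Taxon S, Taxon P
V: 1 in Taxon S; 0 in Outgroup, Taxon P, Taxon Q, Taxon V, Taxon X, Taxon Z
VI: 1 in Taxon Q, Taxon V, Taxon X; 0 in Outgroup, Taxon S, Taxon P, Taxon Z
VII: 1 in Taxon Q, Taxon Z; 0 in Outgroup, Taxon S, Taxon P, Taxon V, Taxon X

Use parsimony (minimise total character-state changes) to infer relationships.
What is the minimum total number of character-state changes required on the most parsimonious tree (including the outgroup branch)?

Character polarity is set by the outgroup: the derived state is whichever differs from the outgroup's state, so for III, IV the derived state is '0', and for the remaining characters it is '1'.
I: derived state '1' in Taxon Q and Taxon X only — synapomorphy for {Taxon Q, Taxon X}.
II (derived state '1') is unique to Taxon V (autapomorphy; uninformative for grouping).
III (derived state '0') is shared by Taxon Q, Taxon V, Taxon X, and Taxon Z — a synapomorphy uniting that clade.
IV (derived state '0') is shared by Taxon P and Taxon S — a synapomorphy uniting that clade.
V: derived state '1' in Taxon S only — an autapomorphy, so it tells us nothing about relationships among taxa.
VI (derived state '1') is shared by Taxon Q, Taxon V, and Taxon X — a synapomorphy uniting that clade.
VII groups Taxon Q and Taxon Z, which is incompatible with the clades supported by the remaining characters; treating it as convergent (homoplasy) costs fewer steps than any alternative tree.
Most parsimonious ingroup topology: ((Taxon S,Taxon P),(((Taxon Q,Taxon X),Taxon V),Taxon Z)).
Changes per character on this tree: I: 1; II: 1; III: 1; IV: 1; V: 1; VI: 1; VII: 2.
Total = 8.

8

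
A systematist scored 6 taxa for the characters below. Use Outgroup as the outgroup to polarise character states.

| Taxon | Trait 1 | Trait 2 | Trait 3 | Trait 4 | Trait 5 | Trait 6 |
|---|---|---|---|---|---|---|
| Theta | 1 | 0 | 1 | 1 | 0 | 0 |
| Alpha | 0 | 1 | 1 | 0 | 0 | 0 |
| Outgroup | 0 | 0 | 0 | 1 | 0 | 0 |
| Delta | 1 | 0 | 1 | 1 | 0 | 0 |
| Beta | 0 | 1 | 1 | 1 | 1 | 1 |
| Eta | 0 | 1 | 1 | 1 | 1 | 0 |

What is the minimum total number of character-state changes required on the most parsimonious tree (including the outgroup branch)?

Character polarity is set by the outgroup: the derived state is whichever differs from the outgroup's state, so for Trait 4 the derived state is '0', and for the remaining characters it is '1'.
Trait 1 (derived state '1') is shared by Delta and Theta — a synapomorphy uniting that clade.
Trait 2: derived state '1' in Alpha, Beta, and Eta only — synapomorphy for {Alpha, Beta, Eta}.
All ingroup taxa share the derived state '1' for Trait 3; it defines the ingroup but does not resolve relationships within it.
Trait 4: derived state '0' in Alpha only — an autapomorphy, so it tells us nothing about relationships among taxa.
Trait 5 (derived state '1') is shared by Beta and Eta — a synapomorphy uniting that clade.
Trait 6 (derived state '1') is unique to Beta (autapomorphy; uninformative for grouping).
Most parsimonious ingroup topology: (((Beta,Eta),Alpha),(Theta,Delta)).
Changes per character on this tree: Trait 1: 1; Trait 2: 1; Trait 3: 1; Trait 4: 1; Trait 5: 1; Trait 6: 1.
Total = 6.

6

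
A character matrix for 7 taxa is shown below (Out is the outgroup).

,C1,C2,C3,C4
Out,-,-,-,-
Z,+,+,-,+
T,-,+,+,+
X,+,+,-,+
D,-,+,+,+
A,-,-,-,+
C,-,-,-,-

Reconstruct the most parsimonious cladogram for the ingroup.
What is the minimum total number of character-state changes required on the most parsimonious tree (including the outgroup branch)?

The outgroup has state '-' for every character, so '+' is the derived state throughout.
C1 (derived state '+') is shared by X and Z — a synapomorphy uniting that clade.
Only D, T, X, and Z show the derived state '+' for C2, supporting them as a clade.
Only D and T show the derived state '+' for C3, supporting them as a clade.
Only A, D, T, X, and Z show the derived state '+' for C4, supporting them as a clade.
Most parsimonious ingroup topology: ((((Z,X),(T,D)),A),C).
Changes per character on this tree: C1: 1; C2: 1; C3: 1; C4: 1.
Total = 4.

4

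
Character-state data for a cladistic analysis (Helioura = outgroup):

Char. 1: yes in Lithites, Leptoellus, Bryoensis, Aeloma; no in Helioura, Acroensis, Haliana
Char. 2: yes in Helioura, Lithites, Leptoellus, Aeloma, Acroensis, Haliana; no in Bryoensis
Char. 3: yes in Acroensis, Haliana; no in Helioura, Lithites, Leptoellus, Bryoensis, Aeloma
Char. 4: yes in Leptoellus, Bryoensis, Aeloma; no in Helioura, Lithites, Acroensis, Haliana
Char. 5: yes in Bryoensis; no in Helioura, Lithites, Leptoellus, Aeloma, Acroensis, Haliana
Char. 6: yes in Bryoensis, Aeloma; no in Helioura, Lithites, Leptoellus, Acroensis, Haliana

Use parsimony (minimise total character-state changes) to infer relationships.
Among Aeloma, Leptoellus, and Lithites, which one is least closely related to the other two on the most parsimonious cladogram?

Character polarity is set by the outgroup: the derived state is whichever differs from the outgroup's state, so for Char. 2 the derived state is 'no', and for the remaining characters it is 'yes'.
Only Aeloma, Bryoensis, Leptoellus, and Lithites show the derived state 'yes' for Char. 1, supporting them as a clade.
Char. 2: derived state 'no' in Bryoensis only — an autapomorphy, so it tells us nothing about relationships among taxa.
Char. 3: derived state 'yes' in Acroensis and Haliana only — synapomorphy for {Acroensis, Haliana}.
Char. 4 (derived state 'yes') is shared by Aeloma, Bryoensis, and Leptoellus — a synapomorphy uniting that clade.
Char. 5: derived state 'yes' in Bryoensis only — an autapomorphy, so it tells us nothing about relationships among taxa.
Char. 6: derived state 'yes' in Aeloma and Bryoensis only — synapomorphy for {Aeloma, Bryoensis}.
Most parsimonious ingroup topology: ((Lithites,(Leptoellus,(Bryoensis,Aeloma))),(Acroensis,Haliana)).
Leptoellus and Aeloma share a more recent common ancestor with each other than either does with Lithites, so Lithites is the least closely related of the three.

Lithites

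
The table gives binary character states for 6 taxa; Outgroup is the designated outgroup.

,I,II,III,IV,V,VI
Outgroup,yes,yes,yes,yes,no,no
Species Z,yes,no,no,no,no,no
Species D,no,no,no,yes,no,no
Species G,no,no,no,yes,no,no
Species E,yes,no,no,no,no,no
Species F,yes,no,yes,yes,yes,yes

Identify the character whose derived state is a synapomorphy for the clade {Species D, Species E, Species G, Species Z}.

III

Character polarity is set by the outgroup: the derived state is whichever differs from the outgroup's state, so for I, II, III, IV the derived state is 'no', and for the remaining characters it is 'yes'.
Only Species D and Species G show the derived state 'no' for I, supporting them as a clade.
II (derived state 'no') is shared by all ingroup taxa — unites the whole ingroup.
Only Species D, Species E, Species G, and Species Z show the derived state 'no' for III, supporting them as a clade.
IV (derived state 'no') is shared by Species E and Species Z — a synapomorphy uniting that clade.
V (derived state 'yes') is unique to Species F (autapomorphy; uninformative for grouping).
VI (derived state 'yes') is unique to Species F (autapomorphy; uninformative for grouping).
Most parsimonious ingroup topology: (((Species Z,Species E),(Species D,Species G)),Species F).
The clade {Species D, Species E, Species G, Species Z} is supported by III: its derived state 'no' occurs in exactly those taxa and in no other taxon (including the outgroup).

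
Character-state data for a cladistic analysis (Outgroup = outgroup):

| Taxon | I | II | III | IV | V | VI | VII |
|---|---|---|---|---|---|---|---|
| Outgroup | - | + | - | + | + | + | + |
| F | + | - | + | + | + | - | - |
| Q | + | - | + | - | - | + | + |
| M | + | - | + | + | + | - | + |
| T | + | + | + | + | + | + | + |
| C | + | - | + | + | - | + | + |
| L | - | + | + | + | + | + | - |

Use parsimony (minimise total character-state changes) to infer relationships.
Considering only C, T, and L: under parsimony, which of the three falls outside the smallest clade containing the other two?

L

Character polarity is set by the outgroup: the derived state is whichever differs from the outgroup's state, so for II, IV, V, VI, VII the derived state is '-', and for the remaining characters it is '+'.
Only C, F, M, Q, and T show the derived state '+' for I, supporting them as a clade.
II (derived state '-') is shared by C, F, M, and Q — a synapomorphy uniting that clade.
All ingroup taxa share the derived state '+' for III; it defines the ingroup but does not resolve relationships within it.
IV: derived state '-' in Q only — an autapomorphy, so it tells us nothing about relationships among taxa.
V: derived state '-' in C and Q only — synapomorphy for {C, Q}.
Only F and M show the derived state '-' for VI, supporting them as a clade.
VII groups F and L, which is incompatible with the clades supported by the remaining characters; treating it as convergent (homoplasy) costs fewer steps than any alternative tree.
Most parsimonious ingroup topology: ((((F,M),(Q,C)),T),L).
T and C share a more recent common ancestor with each other than either does with L, so L is the least closely related of the three.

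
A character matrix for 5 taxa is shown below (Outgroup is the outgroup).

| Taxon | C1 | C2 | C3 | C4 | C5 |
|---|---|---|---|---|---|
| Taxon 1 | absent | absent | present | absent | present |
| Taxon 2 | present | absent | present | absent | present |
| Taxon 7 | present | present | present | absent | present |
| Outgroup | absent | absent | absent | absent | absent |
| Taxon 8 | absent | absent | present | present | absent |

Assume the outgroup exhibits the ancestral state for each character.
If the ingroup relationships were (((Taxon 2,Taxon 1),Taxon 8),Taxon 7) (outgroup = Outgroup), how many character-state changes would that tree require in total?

7

Map each character onto (((Taxon 2,Taxon 1),Taxon 8),Taxon 7) (rooted by Outgroup) and count the minimum state changes it requires (Fitch parsimony):
C1: 2; C2: 1; C3: 1; C4: 1; C5: 2.
Total tree length = 7.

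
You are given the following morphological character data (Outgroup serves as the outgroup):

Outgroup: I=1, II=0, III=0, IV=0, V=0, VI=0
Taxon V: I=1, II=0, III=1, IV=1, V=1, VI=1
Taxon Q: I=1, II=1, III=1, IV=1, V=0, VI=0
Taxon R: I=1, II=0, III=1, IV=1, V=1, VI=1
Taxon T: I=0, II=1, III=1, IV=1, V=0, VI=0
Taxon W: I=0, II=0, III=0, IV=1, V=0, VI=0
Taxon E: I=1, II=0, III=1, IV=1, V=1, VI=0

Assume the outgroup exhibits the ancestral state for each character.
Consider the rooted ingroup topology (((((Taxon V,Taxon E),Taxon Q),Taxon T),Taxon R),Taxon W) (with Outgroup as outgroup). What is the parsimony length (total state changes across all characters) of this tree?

10

Map each character onto (((((Taxon V,Taxon E),Taxon Q),Taxon T),Taxon R),Taxon W) (rooted by Outgroup) and count the minimum state changes it requires (Fitch parsimony):
I: 2; II: 2; III: 1; IV: 1; V: 2; VI: 2.
Total tree length = 10.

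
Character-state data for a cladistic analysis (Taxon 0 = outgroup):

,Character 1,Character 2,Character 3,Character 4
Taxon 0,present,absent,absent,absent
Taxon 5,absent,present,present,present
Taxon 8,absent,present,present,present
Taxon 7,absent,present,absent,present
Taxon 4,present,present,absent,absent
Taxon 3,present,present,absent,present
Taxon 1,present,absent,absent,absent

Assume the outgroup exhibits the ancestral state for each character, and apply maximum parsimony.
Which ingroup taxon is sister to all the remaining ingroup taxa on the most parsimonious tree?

Character polarity is set by the outgroup: the derived state is whichever differs from the outgroup's state, so for Character 1 the derived state is 'absent', and for the remaining characters it is 'present'.
Character 1 (derived state 'absent') is shared by Taxon 5, Taxon 7, and Taxon 8 — a synapomorphy uniting that clade.
Character 2: derived state 'present' in Taxon 3, Taxon 4, Taxon 5, Taxon 7, and Taxon 8 only — synapomorphy for {Taxon 3, Taxon 4, Taxon 5, Taxon 7, Taxon 8}.
Only Taxon 5 and Taxon 8 show the derived state 'present' for Character 3, supporting them as a clade.
Only Taxon 3, Taxon 5, Taxon 7, and Taxon 8 show the derived state 'present' for Character 4, supporting them as a clade.
Most parsimonious ingroup topology: (((((Taxon 5,Taxon 8),Taxon 7),Taxon 3),Taxon 4),Taxon 1).
Taxon 1 is sister to the clade containing all other ingroup taxa, so it is the earliest-diverging (most basal) ingroup lineage.

Taxon 1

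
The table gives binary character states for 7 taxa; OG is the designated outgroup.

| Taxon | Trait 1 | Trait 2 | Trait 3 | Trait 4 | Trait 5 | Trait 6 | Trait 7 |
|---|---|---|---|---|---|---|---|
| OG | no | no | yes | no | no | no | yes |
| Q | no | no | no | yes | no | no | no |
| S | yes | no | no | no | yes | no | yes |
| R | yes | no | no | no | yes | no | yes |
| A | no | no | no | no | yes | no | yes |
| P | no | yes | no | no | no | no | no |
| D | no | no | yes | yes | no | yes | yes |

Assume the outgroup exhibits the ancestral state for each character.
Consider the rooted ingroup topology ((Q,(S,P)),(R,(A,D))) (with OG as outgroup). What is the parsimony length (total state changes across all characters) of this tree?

Map each character onto ((Q,(S,P)),(R,(A,D))) (rooted by OG) and count the minimum state changes it requires (Fitch parsimony):
Trait 1: 2; Trait 2: 1; Trait 3: 2; Trait 4: 2; Trait 5: 3; Trait 6: 1; Trait 7: 2.
Total tree length = 13.

13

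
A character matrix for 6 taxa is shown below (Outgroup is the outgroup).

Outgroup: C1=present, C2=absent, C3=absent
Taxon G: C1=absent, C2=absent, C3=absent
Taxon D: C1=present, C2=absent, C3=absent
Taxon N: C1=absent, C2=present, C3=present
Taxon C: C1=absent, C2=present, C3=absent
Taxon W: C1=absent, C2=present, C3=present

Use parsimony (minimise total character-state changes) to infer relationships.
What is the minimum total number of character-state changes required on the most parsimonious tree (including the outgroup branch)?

3

Character polarity is set by the outgroup: the derived state is whichever differs from the outgroup's state, so for C1 the derived state is 'absent', and for the remaining characters it is 'present'.
C1: derived state 'absent' in Taxon C, Taxon G, Taxon N, and Taxon W only — synapomorphy for {Taxon C, Taxon G, Taxon N, Taxon W}.
C2 (derived state 'present') is shared by Taxon C, Taxon N, and Taxon W — a synapomorphy uniting that clade.
Only Taxon N and Taxon W show the derived state 'present' for C3, supporting them as a clade.
Most parsimonious ingroup topology: ((Taxon G,((Taxon N,Taxon W),Taxon C)),Taxon D).
Changes per character on this tree: C1: 1; C2: 1; C3: 1.
Total = 3.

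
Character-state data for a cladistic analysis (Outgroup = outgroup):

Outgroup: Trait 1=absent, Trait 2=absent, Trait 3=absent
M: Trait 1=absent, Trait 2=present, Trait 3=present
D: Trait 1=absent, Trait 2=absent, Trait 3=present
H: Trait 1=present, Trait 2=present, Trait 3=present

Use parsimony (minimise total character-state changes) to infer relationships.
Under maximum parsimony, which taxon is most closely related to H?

M

The outgroup has state 'absent' for every character, so 'present' is the derived state throughout.
Trait 1: derived state 'present' in H only — an autapomorphy, so it tells us nothing about relationships among taxa.
Trait 2: derived state 'present' in H and M only — synapomorphy for {H, M}.
Trait 3 (derived state 'present') is shared by all ingroup taxa — unites the whole ingroup.
Most parsimonious ingroup topology: ((M,H),D).
H and M form a cherry on this tree, so they are sister taxa.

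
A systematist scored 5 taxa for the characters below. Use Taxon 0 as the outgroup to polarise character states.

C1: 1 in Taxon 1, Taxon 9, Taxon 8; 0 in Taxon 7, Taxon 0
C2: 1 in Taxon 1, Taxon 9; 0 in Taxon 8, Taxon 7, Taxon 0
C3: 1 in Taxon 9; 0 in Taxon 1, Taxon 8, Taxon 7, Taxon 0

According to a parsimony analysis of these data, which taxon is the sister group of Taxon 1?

The outgroup has state '0' for every character, so '1' is the derived state throughout.
Only Taxon 1, Taxon 8, and Taxon 9 show the derived state '1' for C1, supporting them as a clade.
C2: derived state '1' in Taxon 1 and Taxon 9 only — synapomorphy for {Taxon 1, Taxon 9}.
C3: derived state '1' in Taxon 9 only — an autapomorphy, so it tells us nothing about relationships among taxa.
Most parsimonious ingroup topology: (((Taxon 9,Taxon 1),Taxon 8),Taxon 7).
Taxon 1 and Taxon 9 form a cherry on this tree, so they are sister taxa.

Taxon 9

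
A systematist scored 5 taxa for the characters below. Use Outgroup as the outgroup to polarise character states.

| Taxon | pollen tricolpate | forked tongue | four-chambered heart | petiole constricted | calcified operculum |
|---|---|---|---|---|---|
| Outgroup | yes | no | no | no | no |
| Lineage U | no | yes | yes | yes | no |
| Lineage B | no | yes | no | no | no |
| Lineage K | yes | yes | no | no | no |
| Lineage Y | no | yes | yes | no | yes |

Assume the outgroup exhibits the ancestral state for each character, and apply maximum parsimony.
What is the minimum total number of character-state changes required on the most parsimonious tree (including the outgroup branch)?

Character polarity is set by the outgroup: the derived state is whichever differs from the outgroup's state, so for pollen tricolpate the derived state is 'no', and for the remaining characters it is 'yes'.
pollen tricolpate: derived state 'no' in Lineage B, Lineage U, and Lineage Y only — synapomorphy for {Lineage B, Lineage U, Lineage Y}.
forked tongue (derived state 'yes') is shared by all ingroup taxa — unites the whole ingroup.
four-chambered heart: derived state 'yes' in Lineage U and Lineage Y only — synapomorphy for {Lineage U, Lineage Y}.
petiole constricted: derived state 'yes' in Lineage U only — an autapomorphy, so it tells us nothing about relationships among taxa.
calcified operculum: derived state 'yes' in Lineage Y only — an autapomorphy, so it tells us nothing about relationships among taxa.
Most parsimonious ingroup topology: (((Lineage U,Lineage Y),Lineage B),Lineage K).
Changes per character on this tree: pollen tricolpate: 1; forked tongue: 1; four-chambered heart: 1; petiole constricted: 1; calcified operculum: 1.
Total = 5.

5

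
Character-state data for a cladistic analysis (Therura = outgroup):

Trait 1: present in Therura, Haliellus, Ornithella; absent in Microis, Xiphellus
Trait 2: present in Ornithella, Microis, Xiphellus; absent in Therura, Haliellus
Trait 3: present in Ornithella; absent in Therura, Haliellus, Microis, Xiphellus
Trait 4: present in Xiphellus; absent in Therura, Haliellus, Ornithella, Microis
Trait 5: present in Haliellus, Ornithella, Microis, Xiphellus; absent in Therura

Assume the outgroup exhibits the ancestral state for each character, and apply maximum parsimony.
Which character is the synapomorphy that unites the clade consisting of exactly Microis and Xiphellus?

Trait 1

Character polarity is set by the outgroup: the derived state is whichever differs from the outgroup's state, so for Trait 1 the derived state is 'absent', and for the remaining characters it is 'present'.
Trait 1 (derived state 'absent') is shared by Microis and Xiphellus — a synapomorphy uniting that clade.
Trait 2: derived state 'present' in Microis, Ornithella, and Xiphellus only — synapomorphy for {Microis, Ornithella, Xiphellus}.
Trait 3 (derived state 'present') is unique to Ornithella (autapomorphy; uninformative for grouping).
Trait 4: derived state 'present' in Xiphellus only — an autapomorphy, so it tells us nothing about relationships among taxa.
Trait 5 (derived state 'present') is shared by all ingroup taxa — unites the whole ingroup.
Most parsimonious ingroup topology: (Haliellus,(Ornithella,(Microis,Xiphellus))).
The clade {Microis, Xiphellus} is supported by Trait 1: its derived state 'absent' occurs in exactly those taxa and in no other taxon (including the outgroup).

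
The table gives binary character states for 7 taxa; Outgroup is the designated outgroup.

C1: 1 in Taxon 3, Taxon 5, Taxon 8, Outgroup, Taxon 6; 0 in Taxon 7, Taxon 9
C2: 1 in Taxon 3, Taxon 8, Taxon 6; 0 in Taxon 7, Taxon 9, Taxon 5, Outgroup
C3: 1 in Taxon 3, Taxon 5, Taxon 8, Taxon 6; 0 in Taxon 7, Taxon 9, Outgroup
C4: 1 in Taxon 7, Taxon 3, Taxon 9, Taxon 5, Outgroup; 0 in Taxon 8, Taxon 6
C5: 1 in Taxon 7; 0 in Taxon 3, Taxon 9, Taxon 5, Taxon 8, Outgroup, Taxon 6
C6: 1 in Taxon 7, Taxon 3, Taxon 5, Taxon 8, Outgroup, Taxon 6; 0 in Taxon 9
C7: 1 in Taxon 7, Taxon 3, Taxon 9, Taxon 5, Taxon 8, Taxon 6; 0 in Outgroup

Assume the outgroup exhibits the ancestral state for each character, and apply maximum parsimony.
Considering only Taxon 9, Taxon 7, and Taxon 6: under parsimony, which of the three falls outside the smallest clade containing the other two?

Taxon 6

Character polarity is set by the outgroup: the derived state is whichever differs from the outgroup's state, so for C1, C4, C6 the derived state is '0', and for the remaining characters it is '1'.
C1: derived state '0' in Taxon 7 and Taxon 9 only — synapomorphy for {Taxon 7, Taxon 9}.
C2: derived state '1' in Taxon 3, Taxon 6, and Taxon 8 only — synapomorphy for {Taxon 3, Taxon 6, Taxon 8}.
C3 (derived state '1') is shared by Taxon 3, Taxon 5, Taxon 6, and Taxon 8 — a synapomorphy uniting that clade.
C4: derived state '0' in Taxon 6 and Taxon 8 only — synapomorphy for {Taxon 6, Taxon 8}.
C5: derived state '1' in Taxon 7 only — an autapomorphy, so it tells us nothing about relationships among taxa.
C6: derived state '0' in Taxon 9 only — an autapomorphy, so it tells us nothing about relationships among taxa.
All ingroup taxa share the derived state '1' for C7; it defines the ingroup but does not resolve relationships within it.
Most parsimonious ingroup topology: ((Taxon 5,((Taxon 6,Taxon 8),Taxon 3)),(Taxon 9,Taxon 7)).
Taxon 7 and Taxon 9 share a more recent common ancestor with each other than either does with Taxon 6, so Taxon 6 is the least closely related of the three.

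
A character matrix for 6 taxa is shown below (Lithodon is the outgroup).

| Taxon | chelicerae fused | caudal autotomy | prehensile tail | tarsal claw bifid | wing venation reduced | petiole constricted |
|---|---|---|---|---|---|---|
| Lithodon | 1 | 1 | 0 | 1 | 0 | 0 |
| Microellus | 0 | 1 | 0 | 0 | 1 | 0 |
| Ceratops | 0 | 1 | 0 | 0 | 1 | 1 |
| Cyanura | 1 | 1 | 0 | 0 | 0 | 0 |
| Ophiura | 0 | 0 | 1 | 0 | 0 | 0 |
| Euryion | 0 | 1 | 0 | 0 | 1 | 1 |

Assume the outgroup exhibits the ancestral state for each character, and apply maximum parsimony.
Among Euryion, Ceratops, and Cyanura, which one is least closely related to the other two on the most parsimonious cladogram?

Character polarity is set by the outgroup: the derived state is whichever differs from the outgroup's state, so for chelicerae fused, caudal autotomy, tarsal claw bifid the derived state is '0', and for the remaining characters it is '1'.
chelicerae fused (derived state '0') is shared by Ceratops, Euryion, Microellus, and Ophiura — a synapomorphy uniting that clade.
caudal autotomy: derived state '0' in Ophiura only — an autapomorphy, so it tells us nothing about relationships among taxa.
prehensile tail: derived state '1' in Ophiura only — an autapomorphy, so it tells us nothing about relationships among taxa.
All ingroup taxa share the derived state '0' for tarsal claw bifid; it defines the ingroup but does not resolve relationships within it.
wing venation reduced (derived state '1') is shared by Ceratops, Euryion, and Microellus — a synapomorphy uniting that clade.
petiole constricted: derived state '1' in Ceratops and Euryion only — synapomorphy for {Ceratops, Euryion}.
Most parsimonious ingroup topology: (((Microellus,(Ceratops,Euryion)),Ophiura),Cyanura).
Ceratops and Euryion share a more recent common ancestor with each other than either does with Cyanura, so Cyanura is the least closely related of the three.

Cyanura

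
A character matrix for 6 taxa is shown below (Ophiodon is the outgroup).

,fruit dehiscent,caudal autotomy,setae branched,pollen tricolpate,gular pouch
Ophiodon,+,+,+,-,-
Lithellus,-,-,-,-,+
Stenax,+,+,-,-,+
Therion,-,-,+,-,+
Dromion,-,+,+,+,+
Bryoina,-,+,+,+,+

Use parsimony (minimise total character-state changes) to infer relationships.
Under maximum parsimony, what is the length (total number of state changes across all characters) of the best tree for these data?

Character polarity is set by the outgroup: the derived state is whichever differs from the outgroup's state, so for fruit dehiscent, caudal autotomy, setae branched the derived state is '-', and for the remaining characters it is '+'.
fruit dehiscent: derived state '-' in Bryoina, Dromion, Lithellus, and Therion only — synapomorphy for {Bryoina, Dromion, Lithellus, Therion}.
caudal autotomy (derived state '-') is shared by Lithellus and Therion — a synapomorphy uniting that clade.
setae branched (state '-') occurs in Lithellus and Stenax but conflicts with the nesting implied by the other characters — most parsimoniously interpreted as homoplasy.
pollen tricolpate: derived state '+' in Bryoina and Dromion only — synapomorphy for {Bryoina, Dromion}.
All ingroup taxa share the derived state '+' for gular pouch; it defines the ingroup but does not resolve relationships within it.
Most parsimonious ingroup topology: (((Lithellus,Therion),(Dromion,Bryoina)),Stenax).
Changes per character on this tree: fruit dehiscent: 1; caudal autotomy: 1; setae branched: 2; pollen tricolpate: 1; gular pouch: 1.
Total = 6.

6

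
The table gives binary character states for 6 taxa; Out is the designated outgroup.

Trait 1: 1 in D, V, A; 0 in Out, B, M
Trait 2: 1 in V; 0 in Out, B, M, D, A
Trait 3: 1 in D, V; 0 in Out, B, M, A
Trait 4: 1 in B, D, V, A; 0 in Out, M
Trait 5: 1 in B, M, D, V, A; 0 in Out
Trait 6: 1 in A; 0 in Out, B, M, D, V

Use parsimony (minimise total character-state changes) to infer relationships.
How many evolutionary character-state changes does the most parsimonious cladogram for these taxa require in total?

6

The outgroup has state '0' for every character, so '1' is the derived state throughout.
Trait 1: derived state '1' in A, D, and V only — synapomorphy for {A, D, V}.
Trait 2: derived state '1' in V only — an autapomorphy, so it tells us nothing about relationships among taxa.
Only D and V show the derived state '1' for Trait 3, supporting them as a clade.
Trait 4 (derived state '1') is shared by A, B, D, and V — a synapomorphy uniting that clade.
Trait 5 (derived state '1') is shared by all ingroup taxa — unites the whole ingroup.
Trait 6: derived state '1' in A only — an autapomorphy, so it tells us nothing about relationships among taxa.
Most parsimonious ingroup topology: ((B,((D,V),A)),M).
Changes per character on this tree: Trait 1: 1; Trait 2: 1; Trait 3: 1; Trait 4: 1; Trait 5: 1; Trait 6: 1.
Total = 6.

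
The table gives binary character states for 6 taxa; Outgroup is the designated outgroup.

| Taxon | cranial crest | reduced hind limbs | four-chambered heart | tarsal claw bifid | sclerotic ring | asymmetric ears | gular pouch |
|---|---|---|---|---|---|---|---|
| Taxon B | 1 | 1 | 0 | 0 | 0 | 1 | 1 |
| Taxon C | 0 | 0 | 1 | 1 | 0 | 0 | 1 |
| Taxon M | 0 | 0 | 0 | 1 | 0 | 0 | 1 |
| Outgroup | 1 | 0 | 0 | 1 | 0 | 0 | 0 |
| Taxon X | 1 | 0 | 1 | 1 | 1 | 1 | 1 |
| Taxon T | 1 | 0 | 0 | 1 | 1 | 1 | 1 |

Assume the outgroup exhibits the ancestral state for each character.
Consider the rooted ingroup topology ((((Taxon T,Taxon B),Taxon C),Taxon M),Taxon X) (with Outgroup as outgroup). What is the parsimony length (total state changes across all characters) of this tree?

Map each character onto ((((Taxon T,Taxon B),Taxon C),Taxon M),Taxon X) (rooted by Outgroup) and count the minimum state changes it requires (Fitch parsimony):
cranial crest: 2; reduced hind limbs: 1; four-chambered heart: 2; tarsal claw bifid: 1; sclerotic ring: 2; asymmetric ears: 2; gular pouch: 1.
Total tree length = 11.

11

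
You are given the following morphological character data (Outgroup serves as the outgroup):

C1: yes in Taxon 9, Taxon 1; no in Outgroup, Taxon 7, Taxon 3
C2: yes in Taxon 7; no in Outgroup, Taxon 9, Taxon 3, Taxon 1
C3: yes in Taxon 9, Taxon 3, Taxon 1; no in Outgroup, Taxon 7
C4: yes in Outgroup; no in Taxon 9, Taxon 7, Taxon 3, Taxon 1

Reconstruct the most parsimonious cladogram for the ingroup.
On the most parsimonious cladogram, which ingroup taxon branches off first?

Taxon 7

Character polarity is set by the outgroup: the derived state is whichever differs from the outgroup's state, so for C4 the derived state is 'no', and for the remaining characters it is 'yes'.
Only Taxon 1 and Taxon 9 show the derived state 'yes' for C1, supporting them as a clade.
C2 (derived state 'yes') is unique to Taxon 7 (autapomorphy; uninformative for grouping).
C3 (derived state 'yes') is shared by Taxon 1, Taxon 3, and Taxon 9 — a synapomorphy uniting that clade.
C4 (derived state 'no') is shared by all ingroup taxa — unites the whole ingroup.
Most parsimonious ingroup topology: (Taxon 7,(Taxon 3,(Taxon 1,Taxon 9))).
Taxon 7 is sister to the clade containing all other ingroup taxa, so it is the earliest-diverging (most basal) ingroup lineage.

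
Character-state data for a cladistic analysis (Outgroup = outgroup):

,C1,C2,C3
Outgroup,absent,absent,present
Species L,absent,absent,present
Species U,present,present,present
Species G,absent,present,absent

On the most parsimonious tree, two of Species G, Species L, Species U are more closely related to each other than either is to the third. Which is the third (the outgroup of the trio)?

Character polarity is set by the outgroup: the derived state is whichever differs from the outgroup's state, so for C3 the derived state is 'absent', and for the remaining characters it is 'present'.
C1 (derived state 'present') is unique to Species U (autapomorphy; uninformative for grouping).
C2 (derived state 'present') is shared by Species G and Species U — a synapomorphy uniting that clade.
C3: derived state 'absent' in Species G only — an autapomorphy, so it tells us nothing about relationships among taxa.
Most parsimonious ingroup topology: (Species L,(Species U,Species G)).
Species U and Species G share a more recent common ancestor with each other than either does with Species L, so Species L is the least closely related of the three.

Species L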